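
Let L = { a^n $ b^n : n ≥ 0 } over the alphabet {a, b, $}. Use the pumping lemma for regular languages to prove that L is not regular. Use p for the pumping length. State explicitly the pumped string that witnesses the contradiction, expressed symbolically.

a^{p+k} $ b^p

Assume L is regular. Let p be the pumping length given by the pumping lemma.
Take w = a^p $ b^p ∈ L with |w| = 2p+1 ≥ p.
By the pumping lemma, w = xyz with |xy| ≤ p and |y| ≥ 1.
Because |xy| ≤ p and w begins with p copies of a, we have y = a^k with 1 ≤ k ≤ p.
Pump with i = 2: xy^2z = a^{p+k} $ b^p, which would require p+k = p. But k ≥ 1, so xy^2z ∉ L.
Contradiction. Therefore L is not regular.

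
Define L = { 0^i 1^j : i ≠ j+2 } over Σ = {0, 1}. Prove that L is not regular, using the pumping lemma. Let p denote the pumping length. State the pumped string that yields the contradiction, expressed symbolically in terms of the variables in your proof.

0^{p+p!} 1^{p+p!-2}

Assume L is regular; let p be its pumping constant.
Choose w = 0^p 1^{p+p!-2}. Since p ≠ (p+p!-2)+2 = p+p!, w ∈ L; and |w| ≥ p.
By the pumping lemma, w = xyz with |xy| ≤ p and |y| ≥ 1.
Since the first p symbols of w are all 0's and |xy| ≤ p, y lies entirely in the leading 0-block: y = 0^k for some k with 1 ≤ k ≤ p.
Since 1 ≤ k ≤ p, k divides p!; set t = 1 + p!/k. Then xy^t z has p + (p!/k)·k = p + p! copies of 0. Now the 0-count is p+p! and (1-count)+2 = (p+p!-2)+2 = p+p!, so i ≠ j+2 fails. So xy^t z = 0^{p+p!} 1^{p+p!-2} ∉ L.
Contradiction. Therefore L is not regular.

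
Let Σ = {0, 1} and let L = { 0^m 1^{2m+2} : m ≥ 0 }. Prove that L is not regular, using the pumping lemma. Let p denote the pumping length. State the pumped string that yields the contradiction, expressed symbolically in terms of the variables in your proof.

Suppose for contradiction that L is regular, and let p be the pumping length.
Let w = 0^p 1^{2p+2} ∈ L; note |w| = 3p+2 ≥ p.
The pumping lemma gives a decomposition w = xyz where |xy| ≤ p and |y| > 0.
The first p characters of w are 0's, so xy (and hence y) consists only of 0's. Write y = 0^k, 1 ≤ k ≤ p.
Pump with i = 2: xy^2z = 0^{p+k} 1^{2p+2}. For this to lie in L we would need 2p+2 = 2(p+k)+2, which forces k = 0. But k ≥ 1, so xy^2z ∉ L.
Contradiction. Therefore L is not regular.

0^{p+k} 1^{2p+2}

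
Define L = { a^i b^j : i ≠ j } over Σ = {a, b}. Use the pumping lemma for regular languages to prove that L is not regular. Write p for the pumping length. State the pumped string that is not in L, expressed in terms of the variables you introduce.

Suppose for contradiction that L is regular, and let p be the pumping length.
Choose w = a^p b^{p+p!}. Since p ≠ p+p!, w ∈ L; and |w| ≥ p.
The pumping lemma gives a decomposition w = xyz where |xy| ≤ p and |y| ≥ 1.
Since the first p symbols of w are all a's and |xy| ≤ p, y lies entirely in the leading a-block: y = a^k for some k with 1 ≤ k ≤ p.
Since 1 ≤ k ≤ p, k divides p!; set t = 1 + p!/k. Then xy^t z has p + (p!/k)·k = p + p! copies of a. Now the a-count equals the b-count, so i ≠ j fails. So xy^t z = a^{p+p!} b^{p+p!} ∉ L.
This contradicts the pumping lemma, so L is not regular.

a^{p+p!} b^{p+p!}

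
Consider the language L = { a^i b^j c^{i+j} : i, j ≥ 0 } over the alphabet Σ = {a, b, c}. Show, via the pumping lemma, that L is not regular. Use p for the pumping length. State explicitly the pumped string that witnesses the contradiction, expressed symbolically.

Toward a contradiction, assume L is regular with pumping length p.
Take w = a^p b^p c^{2p} ∈ L (with i=j=p, i+j=2p), |w| = 4p ≥ p.
The pumping lemma gives a decomposition w = xyz where |xy| ≤ p and |y| > 0.
Since the first p symbols of w are all a's and |xy| ≤ p, y lies entirely in the leading a-block: y = a^k for some k with 1 ≤ k ≤ p.
Consider xy^2z = a^{p+k} b^p c^{2p}. Now the a- and b-counts sum to 2p+k, but the c-count is 2p ≠ 2p+k. So xy^2z ∉ L.
This contradicts the pumping lemma, so L is not regular.

a^{p+k} b^p c^{2p}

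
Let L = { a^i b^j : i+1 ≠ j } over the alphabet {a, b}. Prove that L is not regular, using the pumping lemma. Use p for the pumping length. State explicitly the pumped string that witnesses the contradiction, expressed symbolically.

a^{p+p!} b^{p+p!+1}

Toward a contradiction, assume L is regular with pumping length p.
Choose w = a^p b^{p+p!+1}. Since p ≠ (p+p!+1)-1 = p+p!, w ∈ L; and |w| ≥ p.
Write w = xyz as guaranteed by the lemma, with |xy| ≤ p and |y| ≥ 1.
The first p characters of w are a's, so xy (and hence y) consists only of a's. Write y = a^k, 1 ≤ k ≤ p.
Since 1 ≤ k ≤ p, k divides p!; set t = 1 + p!/k. Then xy^t z has p + (p!/k)·k = p + p! copies of a. Now the a-count is p+p! and (b-count)-1 = (p+p!+1)-1 = p+p!, so i+1 ≠ j fails. So xy^t z = a^{p+p!} b^{p+p!+1} ∉ L.
This contradicts the pumping lemma, so L is not regular.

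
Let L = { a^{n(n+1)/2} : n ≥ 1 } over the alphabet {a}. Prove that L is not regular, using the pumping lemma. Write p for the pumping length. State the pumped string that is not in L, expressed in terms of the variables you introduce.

a^{p(p+1)/2+k}

Assume L is regular. Let p be the pumping length given by the pumping lemma.
Take w = a^{p(p+1)/2} ∈ L with |w| = p(p+1)/2 ≥ p.
The pumping lemma gives a decomposition w = xyz where |xy| ≤ p and |y| > 0.
Then y = a^k for some k with 1 ≤ k ≤ p.
Pump with i = 2: xy^2z = a^{p(p+1)/2+k}. Since 1 ≤ k ≤ p, p(p+1)/2 < p(p+1)/2+k ≤ p(p+1)/2+p < (p+1)(p+2)/2, so p(p+1)/2+k is strictly between consecutive triangular numbers. So xy^2z ∉ L.
Contradiction. Therefore L is not regular.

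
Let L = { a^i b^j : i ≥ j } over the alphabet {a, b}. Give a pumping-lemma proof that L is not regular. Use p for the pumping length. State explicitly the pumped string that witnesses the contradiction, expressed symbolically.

a^{p-k} b^p

Toward a contradiction, assume L is regular with pumping length p.
Choose w = a^p b^p ∈ L, with |w| = 2p ≥ p.
By the pumping lemma, w = xyz with |xy| ≤ p and y is nonempty.
The first p characters of w are a's, so xy (and hence y) consists only of a's. Write y = a^k, 1 ≤ k ≤ p.
Consider xy^0z = xz = a^{p-k} b^p. Since k ≥ 1, the a-count p-k is less than p, so i ≥ j fails; thus xz ∉ L.
Contradiction. Therefore L is not regular.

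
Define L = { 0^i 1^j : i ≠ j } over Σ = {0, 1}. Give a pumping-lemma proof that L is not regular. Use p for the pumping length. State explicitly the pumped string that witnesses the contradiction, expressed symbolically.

Toward a contradiction, assume L is regular with pumping length p.
Choose w = 0^p 1^{p+p!}. Since p ≠ p+p!, w ∈ L; and |w| ≥ p.
Write w = xyz as guaranteed by the lemma, with |xy| ≤ p and y is nonempty.
Because |xy| ≤ p and w begins with p copies of 0, we have y = 0^k with 1 ≤ k ≤ p.
Since 1 ≤ k ≤ p, k divides p!; set t = 1 + p!/k. Then xy^t z has p + (p!/k)·k = p + p! copies of 0. Now the 0-count equals the 1-count, so i ≠ j fails. So xy^t z = 0^{p+p!} 1^{p+p!} ∉ L.
This contradicts the pumping lemma, so L is not regular.

0^{p+p!} 1^{p+p!}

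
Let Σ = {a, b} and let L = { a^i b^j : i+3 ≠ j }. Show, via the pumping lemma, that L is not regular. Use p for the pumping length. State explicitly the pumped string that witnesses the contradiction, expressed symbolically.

a^{p+p!} b^{p+p!+3}

Assume L is regular. Let p be the pumping length given by the pumping lemma.
Choose w = a^p b^{p+p!+3}. Since p ≠ (p+p!+3)-3 = p+p!, w ∈ L; and |w| ≥ p.
The pumping lemma gives a decomposition w = xyz where |xy| ≤ p and |y| > 0.
Since the first p symbols of w are all a's and |xy| ≤ p, y lies entirely in the leading a-block: y = a^k for some k with 1 ≤ k ≤ p.
Since 1 ≤ k ≤ p, k divides p!; set t = 1 + p!/k. Then xy^t z has p + (p!/k)·k = p + p! copies of a. Now the a-count is p+p! and (b-count)-3 = (p+p!+3)-3 = p+p!, so i+3 ≠ j fails. So xy^t z = a^{p+p!} b^{p+p!+3} ∉ L.
Contradiction. Therefore L is not regular.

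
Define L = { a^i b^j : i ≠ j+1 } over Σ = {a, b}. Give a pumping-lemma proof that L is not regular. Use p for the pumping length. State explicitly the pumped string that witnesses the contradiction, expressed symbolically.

a^{p+p!} b^{p+p!-1}

Suppose for contradiction that L is regular, and let p be the pumping length.
Choose w = a^p b^{p+p!-1}. Since p ≠ (p+p!-1)+1 = p+p!, w ∈ L; and |w| ≥ p.
By the pumping lemma, w = xyz with |xy| ≤ p and |y| > 0.
The first p characters of w are a's, so xy (and hence y) consists only of a's. Write y = a^k, 1 ≤ k ≤ p.
Since 1 ≤ k ≤ p, k divides p!; set t = 1 + p!/k. Then xy^t z has p + (p!/k)·k = p + p! copies of a. Now the a-count is p+p! and (b-count)+1 = (p+p!-1)+1 = p+p!, so i ≠ j+1 fails. So xy^t z = a^{p+p!} b^{p+p!-1} ∉ L.
This contradicts the pumping lemma, so L is not regular.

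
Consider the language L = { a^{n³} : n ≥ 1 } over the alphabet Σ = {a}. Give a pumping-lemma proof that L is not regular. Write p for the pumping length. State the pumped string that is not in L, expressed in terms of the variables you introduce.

Suppose for contradiction that L is regular, and let p be the pumping length.
Take w = a^{p³} ∈ L with |w| = p³ ≥ p.
The pumping lemma gives a decomposition w = xyz where |xy| ≤ p and y is nonempty.
Then y = a^k for some k with 1 ≤ k ≤ p.
Pump with i = 2: xy^2z = a^{p³+k}. Since 1 ≤ k ≤ p, p³ < p³+k ≤ p³+p < p³+3p²+3p+1 = (p+1)³, so p³+k is not a perfect cube. So xy^2z ∉ L.
This is a contradiction; hence L is not regular.

a^{p³+k}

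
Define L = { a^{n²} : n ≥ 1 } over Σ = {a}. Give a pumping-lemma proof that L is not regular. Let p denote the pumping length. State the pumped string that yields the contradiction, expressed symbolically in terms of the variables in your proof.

Toward a contradiction, assume L is regular with pumping length p.
Take w = a^{p²} ∈ L with |w| = p² ≥ p.
The pumping lemma gives a decomposition w = xyz where |xy| ≤ p and |y| > 0.
Then y = a^k for some k with 1 ≤ k ≤ p.
Pump with i = 2: xy^2z = a^{p²+k}. Since 1 ≤ k ≤ p, p² < p²+k ≤ p²+p < (p+1)², so p²+k lies strictly between consecutive squares and is not a perfect square. So xy^2z ∉ L.
Contradiction. Therefore L is not regular.

a^{p²+k}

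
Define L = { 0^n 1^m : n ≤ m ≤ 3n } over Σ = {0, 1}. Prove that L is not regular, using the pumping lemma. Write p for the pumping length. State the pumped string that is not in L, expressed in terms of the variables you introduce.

0^{p+k} 1^p

Assume L is regular. Let p be the pumping length given by the pumping lemma.
Take w = 0^p 1^p ∈ L (since p ≤ p ≤ 3p), with |w| = 2p ≥ p.
By the pumping lemma, w = xyz with |xy| ≤ p and y is nonempty.
Since the first p symbols of w are all 0's and |xy| ≤ p, y lies entirely in the leading 0-block: y = 0^k for some k with 1 ≤ k ≤ p.
Pump with i = 2: xy^2z = 0^{p+k} 1^p. Now n = p+k > p = m, so the condition n ≤ m fails. Thus xy^2z ∉ L.
This is a contradiction; hence L is not regular.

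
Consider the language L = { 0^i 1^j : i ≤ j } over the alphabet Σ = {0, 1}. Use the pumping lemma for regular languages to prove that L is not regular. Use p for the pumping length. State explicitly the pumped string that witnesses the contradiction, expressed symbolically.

Assume L is regular. Let p be the pumping length given by the pumping lemma.
Choose w = 0^p 1^p ∈ L, with |w| = 2p ≥ p.
Write w = xyz as guaranteed by the lemma, with |xy| ≤ p and |y| > 0.
The first p characters of w are 0's, so xy (and hence y) consists only of 0's. Write y = 0^k, 1 ≤ k ≤ p.
Consider xy^2z = 0^{p+k} 1^p. Since k ≥ 1, the 0-count p+k exceeds the 1-count p, so i ≤ j fails; thus xy^2z ∉ L.
Contradiction. Therefore L is not regular.

0^{p+k} 1^p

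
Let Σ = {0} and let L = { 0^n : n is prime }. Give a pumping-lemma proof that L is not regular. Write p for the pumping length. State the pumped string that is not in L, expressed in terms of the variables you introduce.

Assume L is regular; let p be its pumping constant.
Let q be a prime with q ≥ p+2 (infinitely many primes exist), and take w = 0^q ∈ L with |w| = q ≥ p.
Write w = xyz as guaranteed by the lemma, with |xy| ≤ p and |y| > 0.
Then y = 0^k for some k with 1 ≤ k ≤ p.
Since 1 ≤ k ≤ p, |xz| = q-k. Pump with i = q+1: |xy^{q+1}z| = (q-k)+(q+1)k = q+qk = q(1+k), which is composite (both factors ≥ 2). So xy^{q+1}z = 0^{q(1+k)} ∉ L.
Contradiction. Therefore L is not regular.

0^{q(1+k)}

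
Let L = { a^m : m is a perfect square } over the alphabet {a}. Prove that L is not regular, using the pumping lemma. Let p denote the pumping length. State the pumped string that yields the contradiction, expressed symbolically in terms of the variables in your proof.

Toward a contradiction, assume L is regular with pumping length p.
Take w = a^{p²} ∈ L with |w| = p² ≥ p.
The pumping lemma gives a decomposition w = xyz where |xy| ≤ p and y is nonempty.
Then y = a^k for some k with 1 ≤ k ≤ p.
Pump with i = 2: xy^2z = a^{p²+k}. Since 1 ≤ k ≤ p, p² < p²+k ≤ p²+p < (p+1)², so p²+k lies strictly between consecutive squares and is not a perfect square. So xy^2z ∉ L.
This contradicts the pumping lemma, so L is not regular.

a^{p²+k}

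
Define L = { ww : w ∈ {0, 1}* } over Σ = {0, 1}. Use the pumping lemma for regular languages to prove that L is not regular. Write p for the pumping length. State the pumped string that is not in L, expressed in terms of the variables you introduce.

Assume L is regular. Let p be the pumping length given by the pumping lemma.
Take w = 0^p 1^p 0^p 1^p = uu where u = 0^p1^p; then w ∈ L and |w| = 4p ≥ p.
Write w = xyz as guaranteed by the lemma, with |xy| ≤ p and |y| ≥ 1.
Because |xy| ≤ p and w begins with p copies of 0, we have y = 0^k with 1 ≤ k ≤ p.
Pump with i = 2: xy^2z = 0^{p+k} 1^p 0^p 1^p, of length 4p+k. Suppose this equals vv. The string starts with 0 and ends with 1, so v does too; thus the boundary between the two copies of v is a 1→0 transition. There is exactly one such transition, at position 2p+k, so |v| = 2p+k and |vv| = 4p+2k ≠ 4p+k since k ≥ 1. So xy^2z ∉ L.
Contradiction. Therefore L is not regular.

0^{p+k} 1^p 0^p 1^p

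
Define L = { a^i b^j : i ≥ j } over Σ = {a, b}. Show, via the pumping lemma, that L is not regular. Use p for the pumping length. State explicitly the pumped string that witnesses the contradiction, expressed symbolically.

Toward a contradiction, assume L is regular with pumping length p.
Choose w = a^p b^p ∈ L, with |w| = 2p ≥ p.
Write w = xyz as guaranteed by the lemma, with |xy| ≤ p and |y| ≥ 1.
Because |xy| ≤ p and w begins with p copies of a, we have y = a^k with 1 ≤ k ≤ p.
Consider xy^0z = xz = a^{p-k} b^p. Since k ≥ 1, the a-count p-k is less than p, so i ≥ j fails; thus xz ∉ L.
This is a contradiction; hence L is not regular.

a^{p-k} b^p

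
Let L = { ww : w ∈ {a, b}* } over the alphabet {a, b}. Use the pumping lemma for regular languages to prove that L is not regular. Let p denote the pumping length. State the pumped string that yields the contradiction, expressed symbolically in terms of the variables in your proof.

Assume L is regular. Let p be the pumping length given by the pumping lemma.
Take w = a^p b^p a^p b^p = uu where u = a^pb^p; then w ∈ L and |w| = 4p ≥ p.
Write w = xyz as guaranteed by the lemma, with |xy| ≤ p and |y| > 0.
Because |xy| ≤ p and w begins with p copies of a, we have y = a^k with 1 ≤ k ≤ p.
Pump with i = 2: xy^2z = a^{p+k} b^p a^p b^p, of length 4p+k. Suppose this equals vv. The string starts with a and ends with b, so v does too; thus the boundary between the two copies of v is a b→a transition. There is exactly one such transition, at position 2p+k, so |v| = 2p+k and |vv| = 4p+2k ≠ 4p+k since k ≥ 1. So xy^2z ∉ L.
This contradicts the pumping lemma, so L is not regular.

a^{p+k} b^p a^p b^p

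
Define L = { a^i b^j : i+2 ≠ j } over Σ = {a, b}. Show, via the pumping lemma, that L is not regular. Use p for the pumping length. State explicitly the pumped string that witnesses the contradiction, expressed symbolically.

Toward a contradiction, assume L is regular with pumping length p.
Choose w = a^p b^{p+p!+2}. Since p ≠ (p+p!+2)-2 = p+p!, w ∈ L; and |w| ≥ p.
Write w = xyz as guaranteed by the lemma, with |xy| ≤ p and y is nonempty.
Because |xy| ≤ p and w begins with p copies of a, we have y = a^k with 1 ≤ k ≤ p.
Since 1 ≤ k ≤ p, k divides p!; set t = 1 + p!/k. Then xy^t z has p + (p!/k)·k = p + p! copies of a. Now the a-count is p+p! and (b-count)-2 = (p+p!+2)-2 = p+p!, so i+2 ≠ j fails. So xy^t z = a^{p+p!} b^{p+p!+2} ∉ L.
Contradiction. Therefore L is not regular.

a^{p+p!} b^{p+p!+2}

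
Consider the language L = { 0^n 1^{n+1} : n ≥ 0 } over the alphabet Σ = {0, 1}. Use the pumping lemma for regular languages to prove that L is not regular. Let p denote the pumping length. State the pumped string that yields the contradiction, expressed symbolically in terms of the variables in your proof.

0^{p+k} 1^{p+1}

Suppose for contradiction that L is regular, and let p be the pumping length.
Take w = 0^p 1^{p+1}. Then w ∈ L and |w| = 2p+1 ≥ p.
The pumping lemma gives a decomposition w = xyz where |xy| ≤ p and |y| ≥ 1.
Because |xy| ≤ p and w begins with p copies of 0, we have y = 0^k with 1 ≤ k ≤ p.
Pump with i = 2: xy^2z = 0^{p+k} 1^{p+1}. For this to lie in L we would need p+1 = (p+k)+1, which forces k = 0. But k ≥ 1, so xy^2z ∉ L.
This is a contradiction; hence L is not regular.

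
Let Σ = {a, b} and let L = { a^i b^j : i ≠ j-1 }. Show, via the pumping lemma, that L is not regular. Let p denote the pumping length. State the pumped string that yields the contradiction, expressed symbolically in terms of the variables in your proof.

a^{p+p!} b^{p+p!+1}

Assume L is regular; let p be its pumping constant.
Choose w = a^p b^{p+p!+1}. Since p ≠ (p+p!+1)-1 = p+p!, w ∈ L; and |w| ≥ p.
The pumping lemma gives a decomposition w = xyz where |xy| ≤ p and |y| > 0.
The first p characters of w are a's, so xy (and hence y) consists only of a's. Write y = a^k, 1 ≤ k ≤ p.
Since 1 ≤ k ≤ p, k divides p!; set t = 1 + p!/k. Then xy^t z has p + (p!/k)·k = p + p! copies of a. Now the a-count is p+p! and (b-count)-1 = (p+p!+1)-1 = p+p!, so i ≠ j-1 fails. So xy^t z = a^{p+p!} b^{p+p!+1} ∉ L.
Contradiction. Therefore L is not regular.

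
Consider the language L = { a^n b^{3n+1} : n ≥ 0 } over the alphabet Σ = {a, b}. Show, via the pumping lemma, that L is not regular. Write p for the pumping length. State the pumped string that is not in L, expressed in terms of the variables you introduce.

a^{p+k} b^{3p+1}

Suppose for contradiction that L is regular, and let p be the pumping length.
Choose w = a^p b^{3p+1}, which is in L with |w| = 4p+1 ≥ p.
By the pumping lemma, w = xyz with |xy| ≤ p and |y| ≥ 1.
Because |xy| ≤ p and w begins with p copies of a, we have y = a^k with 1 ≤ k ≤ p.
Pump with i = 2: xy^2z = a^{p+k} b^{3p+1}. For this to lie in L we would need 3p+1 = 3(p+k)+1, which forces k = 0. But k ≥ 1, so xy^2z ∉ L.
This is a contradiction; hence L is not regular.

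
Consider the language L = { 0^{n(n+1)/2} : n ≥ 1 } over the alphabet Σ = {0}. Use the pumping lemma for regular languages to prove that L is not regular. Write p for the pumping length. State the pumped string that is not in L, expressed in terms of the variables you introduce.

0^{p(p+1)/2+k}

Toward a contradiction, assume L is regular with pumping length p.
Take w = 0^{p(p+1)/2} ∈ L with |w| = p(p+1)/2 ≥ p.
The pumping lemma gives a decomposition w = xyz where |xy| ≤ p and |y| ≥ 1.
Then y = 0^k for some k with 1 ≤ k ≤ p.
Pump with i = 2: xy^2z = 0^{p(p+1)/2+k}. Since 1 ≤ k ≤ p, p(p+1)/2 < p(p+1)/2+k ≤ p(p+1)/2+p < (p+1)(p+2)/2, so p(p+1)/2+k is strictly between consecutive triangular numbers. So xy^2z ∉ L.
This is a contradiction; hence L is not regular.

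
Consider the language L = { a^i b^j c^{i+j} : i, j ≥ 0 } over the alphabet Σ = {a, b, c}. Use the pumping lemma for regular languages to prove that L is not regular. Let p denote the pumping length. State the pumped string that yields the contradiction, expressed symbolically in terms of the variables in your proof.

a^{p+k} b^p c^{2p}

Assume L is regular. Let p be the pumping length given by the pumping lemma.
Take w = a^p b^p c^{2p} ∈ L (with i=j=p, i+j=2p), |w| = 4p ≥ p.
Write w = xyz as guaranteed by the lemma, with |xy| ≤ p and |y| ≥ 1.
Since the first p symbols of w are all a's and |xy| ≤ p, y lies entirely in the leading a-block: y = a^k for some k with 1 ≤ k ≤ p.
Consider xy^2z = a^{p+k} b^p c^{2p}. Now the a- and b-counts sum to 2p+k, but the c-count is 2p ≠ 2p+k. So xy^2z ∉ L.
Contradiction. Therefore L is not regular.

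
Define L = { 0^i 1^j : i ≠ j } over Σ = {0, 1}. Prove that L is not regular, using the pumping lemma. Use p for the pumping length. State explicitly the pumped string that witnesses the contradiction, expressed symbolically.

0^{p+p!} 1^{p+p!}

Assume L is regular. Let p be the pumping length given by the pumping lemma.
Choose w = 0^p 1^{p+p!}. Since p ≠ p+p!, w ∈ L; and |w| ≥ p.
By the pumping lemma, w = xyz with |xy| ≤ p and |y| > 0.
The first p characters of w are 0's, so xy (and hence y) consists only of 0's. Write y = 0^k, 1 ≤ k ≤ p.
Since 1 ≤ k ≤ p, k divides p!; set t = 1 + p!/k. Then xy^t z has p + (p!/k)·k = p + p! copies of 0. Now the 0-count equals the 1-count, so i ≠ j fails. So xy^t z = 0^{p+p!} 1^{p+p!} ∉ L.
Contradiction. Therefore L is not regular.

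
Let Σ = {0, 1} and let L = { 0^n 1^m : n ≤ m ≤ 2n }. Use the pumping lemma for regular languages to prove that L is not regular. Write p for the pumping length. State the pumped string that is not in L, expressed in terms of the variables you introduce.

0^{p+k} 1^p

Assume L is regular. Let p be the pumping length given by the pumping lemma.
Take w = 0^p 1^p ∈ L (since p ≤ p ≤ 2p), with |w| = 2p ≥ p.
Write w = xyz as guaranteed by the lemma, with |xy| ≤ p and |y| > 0.
Because |xy| ≤ p and w begins with p copies of 0, we have y = 0^k with 1 ≤ k ≤ p.
Pump with i = 2: xy^2z = 0^{p+k} 1^p. Now n = p+k > p = m, so the condition n ≤ m fails. Thus xy^2z ∉ L.
This is a contradiction; hence L is not regular.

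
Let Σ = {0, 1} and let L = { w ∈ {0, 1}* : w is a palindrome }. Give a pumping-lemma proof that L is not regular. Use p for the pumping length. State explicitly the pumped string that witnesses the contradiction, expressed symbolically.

0^{p+k} 1 0^p

Assume L is regular. Let p be the pumping length given by the pumping lemma.
Take w = 0^p 1 0^p, a palindrome of length 2p+1 ≥ p.
The pumping lemma gives a decomposition w = xyz where |xy| ≤ p and |y| > 0.
Since the first p symbols of w are all 0's and |xy| ≤ p, y lies entirely in the leading 0-block: y = 0^k for some k with 1 ≤ k ≤ p.
Pump with i = 2: xy^2z = 0^{p+k} 1 0^p. Its reverse is 0^p 1 0^{p+k}, which differs from xy^2z since k ≥ 1. So xy^2z is not a palindrome and xy^2z ∉ L.
This contradicts the pumping lemma, so L is not regular.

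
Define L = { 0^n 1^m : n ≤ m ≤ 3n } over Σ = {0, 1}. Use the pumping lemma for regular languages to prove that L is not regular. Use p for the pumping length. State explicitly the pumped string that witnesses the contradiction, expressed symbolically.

0^{p+k} 1^p

Assume L is regular; let p be its pumping constant.
Take w = 0^p 1^p ∈ L (since p ≤ p ≤ 3p), with |w| = 2p ≥ p.
By the pumping lemma, w = xyz with |xy| ≤ p and y is nonempty.
Because |xy| ≤ p and w begins with p copies of 0, we have y = 0^k with 1 ≤ k ≤ p.
Pump with i = 2: xy^2z = 0^{p+k} 1^p. Now n = p+k > p = m, so the condition n ≤ m fails. Thus xy^2z ∉ L.
This contradicts the pumping lemma, so L is not regular.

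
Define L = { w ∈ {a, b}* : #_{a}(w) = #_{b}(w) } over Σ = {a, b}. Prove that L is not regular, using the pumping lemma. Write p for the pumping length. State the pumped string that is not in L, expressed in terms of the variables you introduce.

a^{p+k} b^p

Suppose for contradiction that L is regular, and let p be the pumping length.
Choose w = a^p b^p ∈ L with |w| = 2p ≥ p.
By the pumping lemma, w = xyz with |xy| ≤ p and y is nonempty.
Since the first p symbols of w are all a's and |xy| ≤ p, y lies entirely in the leading a-block: y = a^k for some k with 1 ≤ k ≤ p.
Pump with i = 2: xy^2z = a^{p+k} b^p has p+k occurrences of a but only p of b. Since k ≥ 1 the counts differ, so xy^2z ∉ L.
This is a contradiction; hence L is not regular.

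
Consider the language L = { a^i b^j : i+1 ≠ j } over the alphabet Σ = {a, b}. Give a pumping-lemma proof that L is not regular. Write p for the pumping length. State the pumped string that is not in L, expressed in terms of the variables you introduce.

a^{p+p!} b^{p+p!+1}

Toward a contradiction, assume L is regular with pumping length p.
Choose w = a^p b^{p+p!+1}. Since p ≠ (p+p!+1)-1 = p+p!, w ∈ L; and |w| ≥ p.
Write w = xyz as guaranteed by the lemma, with |xy| ≤ p and |y| ≥ 1.
The first p characters of w are a's, so xy (and hence y) consists only of a's. Write y = a^k, 1 ≤ k ≤ p.
Since 1 ≤ k ≤ p, k divides p!; set t = 1 + p!/k. Then xy^t z has p + (p!/k)·k = p + p! copies of a. Now the a-count is p+p! and (b-count)-1 = (p+p!+1)-1 = p+p!, so i+1 ≠ j fails. So xy^t z = a^{p+p!} b^{p+p!+1} ∉ L.
Contradiction. Therefore L is not regular.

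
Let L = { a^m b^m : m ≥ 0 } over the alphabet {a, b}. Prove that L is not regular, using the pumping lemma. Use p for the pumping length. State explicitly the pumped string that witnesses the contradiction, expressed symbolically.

a^{p+k} b^p

Suppose for contradiction that L is regular, and let p be the pumping length.
Choose w = a^p b^p, which is in L with |w| = 2p ≥ p.
The pumping lemma gives a decomposition w = xyz where |xy| ≤ p and |y| > 0.
Since the first p symbols of w are all a's and |xy| ≤ p, y lies entirely in the leading a-block: y = a^k for some k with 1 ≤ k ≤ p.
Pump with i = 2: xy^2z = a^{p+k} b^p. For this to lie in L we would need p = p+k, which forces k = 0. But k ≥ 1, so xy^2z ∉ L.
This contradicts the pumping lemma, so L is not regular.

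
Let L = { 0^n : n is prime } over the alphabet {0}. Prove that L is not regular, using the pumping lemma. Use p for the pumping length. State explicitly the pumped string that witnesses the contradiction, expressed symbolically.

Suppose for contradiction that L is regular, and let p be the pumping length.
Let q be a prime with q ≥ p+2 (infinitely many primes exist), and take w = 0^q ∈ L with |w| = q ≥ p.
Write w = xyz as guaranteed by the lemma, with |xy| ≤ p and y is nonempty.
Then y = 0^k for some k with 1 ≤ k ≤ p.
Since 1 ≤ k ≤ p, |xz| = q-k. Pump with i = q+1: |xy^{q+1}z| = (q-k)+(q+1)k = q+qk = q(1+k), which is composite (both factors ≥ 2). So xy^{q+1}z = 0^{q(1+k)} ∉ L.
Contradiction. Therefore L is not regular.

0^{q(1+k)}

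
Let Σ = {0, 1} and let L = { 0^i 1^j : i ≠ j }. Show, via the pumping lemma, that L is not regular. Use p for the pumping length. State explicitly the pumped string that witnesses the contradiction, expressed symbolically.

Assume L is regular. Let p be the pumping length given by the pumping lemma.
Choose w = 0^p 1^{p+p!}. Since p ≠ p+p!, w ∈ L; and |w| ≥ p.
By the pumping lemma, w = xyz with |xy| ≤ p and |y| > 0.
Since the first p symbols of w are all 0's and |xy| ≤ p, y lies entirely in the leading 0-block: y = 0^k for some k with 1 ≤ k ≤ p.
Since 1 ≤ k ≤ p, k divides p!; set t = 1 + p!/k. Then xy^t z has p + (p!/k)·k = p + p! copies of 0. Now the 0-count equals the 1-count, so i ≠ j fails. So xy^t z = 0^{p+p!} 1^{p+p!} ∉ L.
This contradicts the pumping lemma, so L is not regular.

0^{p+p!} 1^{p+p!}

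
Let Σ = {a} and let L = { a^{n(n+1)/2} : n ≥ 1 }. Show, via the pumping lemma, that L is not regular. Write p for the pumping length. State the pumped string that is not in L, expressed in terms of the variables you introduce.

a^{p(p+1)/2+k}

Assume L is regular; let p be its pumping constant.
Take w = a^{p(p+1)/2} ∈ L with |w| = p(p+1)/2 ≥ p.
Write w = xyz as guaranteed by the lemma, with |xy| ≤ p and y is nonempty.
Then y = a^k for some k with 1 ≤ k ≤ p.
Pump with i = 2: xy^2z = a^{p(p+1)/2+k}. Since 1 ≤ k ≤ p, p(p+1)/2 < p(p+1)/2+k ≤ p(p+1)/2+p < (p+1)(p+2)/2, so p(p+1)/2+k is strictly between consecutive triangular numbers. So xy^2z ∉ L.
This contradicts the pumping lemma, so L is not regular.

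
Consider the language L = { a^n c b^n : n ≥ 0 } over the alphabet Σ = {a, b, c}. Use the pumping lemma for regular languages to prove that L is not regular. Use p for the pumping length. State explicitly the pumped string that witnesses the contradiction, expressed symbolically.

Toward a contradiction, assume L is regular with pumping length p.
Take w = a^p c b^p ∈ L with |w| = 2p+1 ≥ p.
Write w = xyz as guaranteed by the lemma, with |xy| ≤ p and |y| > 0.
The first p characters of w are a's, so xy (and hence y) consists only of a's. Write y = a^k, 1 ≤ k ≤ p.
Pump with i = 2: xy^2z = a^{p+k} c b^p, which would require p+k = p. But k ≥ 1, so xy^2z ∉ L.
Contradiction. Therefore L is not regular.

a^{p+k} c b^p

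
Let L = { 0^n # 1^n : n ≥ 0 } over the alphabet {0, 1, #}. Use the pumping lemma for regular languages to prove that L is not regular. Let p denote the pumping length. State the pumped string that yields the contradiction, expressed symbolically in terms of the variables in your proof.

Suppose for contradiction that L is regular, and let p be the pumping length.
Take w = 0^p # 1^p ∈ L with |w| = 2p+1 ≥ p.
Write w = xyz as guaranteed by the lemma, with |xy| ≤ p and |y| ≥ 1.
Because |xy| ≤ p and w begins with p copies of 0, we have y = 0^k with 1 ≤ k ≤ p.
Pump with i = 2: xy^2z = 0^{p+k} # 1^p, which would require p+k = p. But k ≥ 1, so xy^2z ∉ L.
This is a contradiction; hence L is not regular.

0^{p+k} # 1^p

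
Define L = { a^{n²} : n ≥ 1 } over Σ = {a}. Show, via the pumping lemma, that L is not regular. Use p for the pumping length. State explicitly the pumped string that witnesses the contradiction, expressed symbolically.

a^{p²+k}

Suppose for contradiction that L is regular, and let p be the pumping length.
Take w = a^{p²} ∈ L with |w| = p² ≥ p.
Write w = xyz as guaranteed by the lemma, with |xy| ≤ p and |y| > 0.
Then y = a^k for some k with 1 ≤ k ≤ p.
Pump with i = 2: xy^2z = a^{p²+k}. Since 1 ≤ k ≤ p, p² < p²+k ≤ p²+p < (p+1)², so p²+k lies strictly between consecutive squares and is not a perfect square. So xy^2z ∉ L.
This is a contradiction; hence L is not regular.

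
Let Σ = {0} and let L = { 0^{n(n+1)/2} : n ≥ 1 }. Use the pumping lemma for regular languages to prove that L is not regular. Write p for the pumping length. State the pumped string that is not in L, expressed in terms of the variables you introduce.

Assume L is regular. Let p be the pumping length given by the pumping lemma.
Take w = 0^{p(p+1)/2} ∈ L with |w| = p(p+1)/2 ≥ p.
The pumping lemma gives a decomposition w = xyz where |xy| ≤ p and |y| ≥ 1.
Then y = 0^k for some k with 1 ≤ k ≤ p.
Pump with i = 2: xy^2z = 0^{p(p+1)/2+k}. Since 1 ≤ k ≤ p, p(p+1)/2 < p(p+1)/2+k ≤ p(p+1)/2+p < (p+1)(p+2)/2, so p(p+1)/2+k is strictly between consecutive triangular numbers. So xy^2z ∉ L.
This contradicts the pumping lemma, so L is not regular.

0^{p(p+1)/2+k}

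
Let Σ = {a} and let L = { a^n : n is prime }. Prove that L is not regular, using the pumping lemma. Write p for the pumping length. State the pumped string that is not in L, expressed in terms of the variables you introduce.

Toward a contradiction, assume L is regular with pumping length p.
Let q be a prime with q ≥ p+2 (infinitely many primes exist), and take w = a^q ∈ L with |w| = q ≥ p.
The pumping lemma gives a decomposition w = xyz where |xy| ≤ p and |y| ≥ 1.
Then y = a^k for some k with 1 ≤ k ≤ p.
Since 1 ≤ k ≤ p, |xz| = q-k. Pump with i = q+1: |xy^{q+1}z| = (q-k)+(q+1)k = q+qk = q(1+k), which is composite (both factors ≥ 2). So xy^{q+1}z = a^{q(1+k)} ∉ L.
Contradiction. Therefore L is not regular.

a^{q(1+k)}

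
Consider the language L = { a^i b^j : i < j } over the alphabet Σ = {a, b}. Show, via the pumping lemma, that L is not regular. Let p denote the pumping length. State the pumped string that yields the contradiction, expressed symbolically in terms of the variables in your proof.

Assume L is regular. Let p be the pumping length given by the pumping lemma.
Choose w = a^p b^{p+1} ∈ L, with |w| = 2p+1 ≥ p.
The pumping lemma gives a decomposition w = xyz where |xy| ≤ p and y is nonempty.
Since the first p symbols of w are all a's and |xy| ≤ p, y lies entirely in the leading a-block: y = a^k for some k with 1 ≤ k ≤ p.
Consider xy^2z = a^{p+k} b^{p+1}. Since k ≥ 1, the a-count p+k is at least p+1, so i < j fails; thus xy^2z ∉ L.
Contradiction. Therefore L is not regular.

a^{p+k} b^{p+1}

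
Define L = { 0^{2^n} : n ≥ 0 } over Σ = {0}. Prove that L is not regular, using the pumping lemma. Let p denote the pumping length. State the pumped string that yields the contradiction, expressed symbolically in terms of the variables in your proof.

0^{2^p+k}

Assume L is regular; let p be its pumping constant.
Take w = 0^{2^p} ∈ L with |w| = 2^p ≥ p.
Write w = xyz as guaranteed by the lemma, with |xy| ≤ p and |y| ≥ 1.
Then y = 0^k for some k with 1 ≤ k ≤ p.
Pump with i = 2: xy^2z = 0^{2^p+k}. Since 1 ≤ k ≤ p < 2^p, we have 2^p < 2^p+k < 2^{p+1}, so 2^p+k is not a power of 2. So xy^2z ∉ L.
This contradicts the pumping lemma, so L is not regular.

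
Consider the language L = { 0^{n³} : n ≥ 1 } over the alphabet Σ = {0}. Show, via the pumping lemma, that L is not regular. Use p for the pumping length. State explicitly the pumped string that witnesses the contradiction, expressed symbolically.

0^{p³+k}

Toward a contradiction, assume L is regular with pumping length p.
Take w = 0^{p³} ∈ L with |w| = p³ ≥ p.
By the pumping lemma, w = xyz with |xy| ≤ p and |y| > 0.
Then y = 0^k for some k with 1 ≤ k ≤ p.
Pump with i = 2: xy^2z = 0^{p³+k}. Since 1 ≤ k ≤ p, p³ < p³+k ≤ p³+p < p³+3p²+3p+1 = (p+1)³, so p³+k is not a perfect cube. So xy^2z ∉ L.
Contradiction. Therefore L is not regular.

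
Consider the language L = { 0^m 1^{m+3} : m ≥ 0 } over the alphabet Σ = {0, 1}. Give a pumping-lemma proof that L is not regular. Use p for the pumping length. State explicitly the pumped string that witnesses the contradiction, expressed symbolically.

Assume L is regular; let p be its pumping constant.
Let w = 0^p 1^{p+3} ∈ L; note |w| = 2p+3 ≥ p.
Write w = xyz as guaranteed by the lemma, with |xy| ≤ p and |y| ≥ 1.
The first p characters of w are 0's, so xy (and hence y) consists only of 0's. Write y = 0^k, 1 ≤ k ≤ p.
Pump with i = 2: xy^2z = 0^{p+k} 1^{p+3}. For this to lie in L we would need p+3 = (p+k)+3, which forces k = 0. But k ≥ 1, so xy^2z ∉ L.
This contradicts the pumping lemma, so L is not regular.

0^{p+k} 1^{p+3}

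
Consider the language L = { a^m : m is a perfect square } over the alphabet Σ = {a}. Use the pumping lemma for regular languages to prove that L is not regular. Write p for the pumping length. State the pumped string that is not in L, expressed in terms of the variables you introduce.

a^{p²+k}

Assume L is regular; let p be its pumping constant.
Take w = a^{p²} ∈ L with |w| = p² ≥ p.
By the pumping lemma, w = xyz with |xy| ≤ p and |y| > 0.
Then y = a^k for some k with 1 ≤ k ≤ p.
Pump with i = 2: xy^2z = a^{p²+k}. Since 1 ≤ k ≤ p, p² < p²+k ≤ p²+p < (p+1)², so p²+k lies strictly between consecutive squares and is not a perfect square. So xy^2z ∉ L.
This contradicts the pumping lemma, so L is not regular.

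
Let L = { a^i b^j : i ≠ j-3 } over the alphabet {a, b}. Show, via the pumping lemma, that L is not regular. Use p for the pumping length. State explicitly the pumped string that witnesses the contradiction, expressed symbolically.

a^{p+p!} b^{p+p!+3}

Assume L is regular; let p be its pumping constant.
Choose w = a^p b^{p+p!+3}. Since p ≠ (p+p!+3)-3 = p+p!, w ∈ L; and |w| ≥ p.
The pumping lemma gives a decomposition w = xyz where |xy| ≤ p and y is nonempty.
The first p characters of w are a's, so xy (and hence y) consists only of a's. Write y = a^k, 1 ≤ k ≤ p.
Since 1 ≤ k ≤ p, k divides p!; set t = 1 + p!/k. Then xy^t z has p + (p!/k)·k = p + p! copies of a. Now the a-count is p+p! and (b-count)-3 = (p+p!+3)-3 = p+p!, so i ≠ j-3 fails. So xy^t z = a^{p+p!} b^{p+p!+3} ∉ L.
This is a contradiction; hence L is not regular.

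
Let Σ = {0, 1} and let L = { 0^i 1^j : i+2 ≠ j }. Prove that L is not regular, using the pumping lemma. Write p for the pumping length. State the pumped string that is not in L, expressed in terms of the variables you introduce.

Toward a contradiction, assume L is regular with pumping length p.
Choose w = 0^p 1^{p+p!+2}. Since p ≠ (p+p!+2)-2 = p+p!, w ∈ L; and |w| ≥ p.
By the pumping lemma, w = xyz with |xy| ≤ p and |y| > 0.
The first p characters of w are 0's, so xy (and hence y) consists only of 0's. Write y = 0^k, 1 ≤ k ≤ p.
Since 1 ≤ k ≤ p, k divides p!; set t = 1 + p!/k. Then xy^t z has p + (p!/k)·k = p + p! copies of 0. Now the 0-count is p+p! and (1-count)-2 = (p+p!+2)-2 = p+p!, so i+2 ≠ j fails. So xy^t z = 0^{p+p!} 1^{p+p!+2} ∉ L.
This contradicts the pumping lemma, so L is not regular.

0^{p+p!} 1^{p+p!+2}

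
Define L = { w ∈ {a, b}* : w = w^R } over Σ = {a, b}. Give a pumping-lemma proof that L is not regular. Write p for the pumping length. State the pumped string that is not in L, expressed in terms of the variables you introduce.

Assume L is regular. Let p be the pumping length given by the pumping lemma.
Take w = a^p b a^p, a palindrome of length 2p+1 ≥ p.
The pumping lemma gives a decomposition w = xyz where |xy| ≤ p and |y| > 0.
The first p characters of w are a's, so xy (and hence y) consists only of a's. Write y = a^k, 1 ≤ k ≤ p.
Pump with i = 2: xy^2z = a^{p+k} b a^p. Its reverse is a^p b a^{p+k}, which differs from xy^2z since k ≥ 1. So xy^2z is not a palindrome and xy^2z ∉ L.
This is a contradiction; hence L is not regular.

a^{p+k} b a^p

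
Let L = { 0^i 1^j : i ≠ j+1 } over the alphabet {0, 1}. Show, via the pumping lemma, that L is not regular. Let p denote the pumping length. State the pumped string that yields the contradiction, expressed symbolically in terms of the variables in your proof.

Suppose for contradiction that L is regular, and let p be the pumping length.
Choose w = 0^p 1^{p+p!-1}. Since p ≠ (p+p!-1)+1 = p+p!, w ∈ L; and |w| ≥ p.
By the pumping lemma, w = xyz with |xy| ≤ p and |y| ≥ 1.
The first p characters of w are 0's, so xy (and hence y) consists only of 0's. Write y = 0^k, 1 ≤ k ≤ p.
Since 1 ≤ k ≤ p, k divides p!; set t = 1 + p!/k. Then xy^t z has p + (p!/k)·k = p + p! copies of 0. Now the 0-count is p+p! and (1-count)+1 = (p+p!-1)+1 = p+p!, so i ≠ j+1 fails. So xy^t z = 0^{p+p!} 1^{p+p!-1} ∉ L.
This contradicts the pumping lemma, so L is not regular.

0^{p+p!} 1^{p+p!-1}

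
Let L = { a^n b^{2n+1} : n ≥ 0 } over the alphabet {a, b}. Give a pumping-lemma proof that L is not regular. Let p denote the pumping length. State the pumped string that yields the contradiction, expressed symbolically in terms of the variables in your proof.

Assume L is regular; let p be its pumping constant.
Choose w = a^p b^{2p+1}, which is in L with |w| = 3p+1 ≥ p.
The pumping lemma gives a decomposition w = xyz where |xy| ≤ p and |y| > 0.
Since the first p symbols of w are all a's and |xy| ≤ p, y lies entirely in the leading a-block: y = a^k for some k with 1 ≤ k ≤ p.
Pump with i = 2: xy^2z = a^{p+k} b^{2p+1}. For this to lie in L we would need 2p+1 = 2(p+k)+1, which forces k = 0. But k ≥ 1, so xy^2z ∉ L.
Contradiction. Therefore L is not regular.

a^{p+k} b^{2p+1}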